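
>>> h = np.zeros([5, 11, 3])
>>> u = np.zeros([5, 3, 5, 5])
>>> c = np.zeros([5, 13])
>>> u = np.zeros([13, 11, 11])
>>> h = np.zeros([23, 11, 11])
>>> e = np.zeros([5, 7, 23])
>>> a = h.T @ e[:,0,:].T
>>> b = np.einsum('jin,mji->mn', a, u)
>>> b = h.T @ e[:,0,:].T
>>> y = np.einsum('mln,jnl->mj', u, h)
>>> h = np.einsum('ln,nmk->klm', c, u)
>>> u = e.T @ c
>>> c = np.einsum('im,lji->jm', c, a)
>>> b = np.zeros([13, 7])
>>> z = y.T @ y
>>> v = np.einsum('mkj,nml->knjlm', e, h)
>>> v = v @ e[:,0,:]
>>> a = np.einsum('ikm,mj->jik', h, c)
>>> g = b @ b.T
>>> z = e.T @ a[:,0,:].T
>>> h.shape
(11, 5, 11)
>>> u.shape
(23, 7, 13)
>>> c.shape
(11, 13)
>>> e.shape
(5, 7, 23)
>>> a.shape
(13, 11, 5)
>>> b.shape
(13, 7)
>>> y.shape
(13, 23)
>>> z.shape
(23, 7, 13)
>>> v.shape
(7, 11, 23, 11, 23)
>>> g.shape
(13, 13)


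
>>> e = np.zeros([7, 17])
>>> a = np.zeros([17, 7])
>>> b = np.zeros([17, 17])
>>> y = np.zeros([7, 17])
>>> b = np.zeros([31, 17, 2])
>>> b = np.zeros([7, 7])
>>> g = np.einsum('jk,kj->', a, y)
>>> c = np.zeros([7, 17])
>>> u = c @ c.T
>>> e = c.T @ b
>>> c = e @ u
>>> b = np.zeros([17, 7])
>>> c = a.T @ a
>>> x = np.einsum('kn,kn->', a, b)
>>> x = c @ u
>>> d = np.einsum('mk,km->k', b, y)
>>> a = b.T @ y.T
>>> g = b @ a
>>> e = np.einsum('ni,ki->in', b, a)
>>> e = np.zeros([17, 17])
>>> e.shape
(17, 17)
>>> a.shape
(7, 7)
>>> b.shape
(17, 7)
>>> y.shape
(7, 17)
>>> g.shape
(17, 7)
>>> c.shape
(7, 7)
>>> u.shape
(7, 7)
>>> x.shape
(7, 7)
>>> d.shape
(7,)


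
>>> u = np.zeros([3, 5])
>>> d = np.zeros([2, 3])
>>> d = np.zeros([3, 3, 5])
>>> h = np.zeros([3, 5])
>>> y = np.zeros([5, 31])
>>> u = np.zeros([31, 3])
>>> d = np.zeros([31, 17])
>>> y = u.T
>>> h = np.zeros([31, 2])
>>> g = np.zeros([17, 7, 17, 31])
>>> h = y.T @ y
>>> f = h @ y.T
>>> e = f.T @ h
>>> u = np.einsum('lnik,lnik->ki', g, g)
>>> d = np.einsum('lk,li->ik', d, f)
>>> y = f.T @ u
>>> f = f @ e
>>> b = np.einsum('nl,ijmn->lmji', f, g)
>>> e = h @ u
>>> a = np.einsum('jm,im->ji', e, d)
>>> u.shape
(31, 17)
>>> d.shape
(3, 17)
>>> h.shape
(31, 31)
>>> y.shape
(3, 17)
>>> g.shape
(17, 7, 17, 31)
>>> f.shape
(31, 31)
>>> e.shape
(31, 17)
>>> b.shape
(31, 17, 7, 17)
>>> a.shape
(31, 3)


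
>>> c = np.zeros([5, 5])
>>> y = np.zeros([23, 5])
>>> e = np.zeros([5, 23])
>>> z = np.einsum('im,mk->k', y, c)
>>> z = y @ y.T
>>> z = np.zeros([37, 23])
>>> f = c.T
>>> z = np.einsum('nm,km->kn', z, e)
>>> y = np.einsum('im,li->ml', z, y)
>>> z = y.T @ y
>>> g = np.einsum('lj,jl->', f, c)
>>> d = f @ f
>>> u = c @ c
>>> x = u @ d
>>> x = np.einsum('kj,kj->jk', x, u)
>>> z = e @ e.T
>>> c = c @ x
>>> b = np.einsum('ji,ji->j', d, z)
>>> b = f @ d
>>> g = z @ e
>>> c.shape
(5, 5)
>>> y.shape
(37, 23)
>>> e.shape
(5, 23)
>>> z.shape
(5, 5)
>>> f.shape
(5, 5)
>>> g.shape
(5, 23)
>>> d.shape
(5, 5)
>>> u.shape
(5, 5)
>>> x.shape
(5, 5)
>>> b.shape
(5, 5)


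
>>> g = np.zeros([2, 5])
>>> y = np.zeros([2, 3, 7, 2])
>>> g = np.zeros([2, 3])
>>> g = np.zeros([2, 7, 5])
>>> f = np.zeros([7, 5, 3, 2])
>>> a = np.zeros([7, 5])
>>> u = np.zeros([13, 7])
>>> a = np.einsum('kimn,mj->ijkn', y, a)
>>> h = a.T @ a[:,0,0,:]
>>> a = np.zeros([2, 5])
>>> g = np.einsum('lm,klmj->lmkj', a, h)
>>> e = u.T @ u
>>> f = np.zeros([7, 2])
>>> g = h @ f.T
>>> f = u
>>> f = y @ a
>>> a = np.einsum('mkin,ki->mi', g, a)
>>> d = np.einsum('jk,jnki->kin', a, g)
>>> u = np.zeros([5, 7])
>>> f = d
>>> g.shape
(2, 2, 5, 7)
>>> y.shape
(2, 3, 7, 2)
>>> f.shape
(5, 7, 2)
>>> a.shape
(2, 5)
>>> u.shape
(5, 7)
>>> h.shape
(2, 2, 5, 2)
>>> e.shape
(7, 7)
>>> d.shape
(5, 7, 2)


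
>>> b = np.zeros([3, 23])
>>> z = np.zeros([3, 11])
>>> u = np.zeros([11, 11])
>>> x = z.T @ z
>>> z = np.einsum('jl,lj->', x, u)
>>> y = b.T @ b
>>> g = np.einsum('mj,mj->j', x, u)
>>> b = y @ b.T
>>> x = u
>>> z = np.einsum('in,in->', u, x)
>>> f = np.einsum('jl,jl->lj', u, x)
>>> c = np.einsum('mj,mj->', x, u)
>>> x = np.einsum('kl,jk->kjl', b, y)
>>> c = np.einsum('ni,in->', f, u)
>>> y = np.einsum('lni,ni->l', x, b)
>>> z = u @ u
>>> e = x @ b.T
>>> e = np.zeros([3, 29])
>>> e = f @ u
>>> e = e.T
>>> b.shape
(23, 3)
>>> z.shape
(11, 11)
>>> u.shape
(11, 11)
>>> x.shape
(23, 23, 3)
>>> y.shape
(23,)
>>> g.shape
(11,)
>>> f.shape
(11, 11)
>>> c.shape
()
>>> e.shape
(11, 11)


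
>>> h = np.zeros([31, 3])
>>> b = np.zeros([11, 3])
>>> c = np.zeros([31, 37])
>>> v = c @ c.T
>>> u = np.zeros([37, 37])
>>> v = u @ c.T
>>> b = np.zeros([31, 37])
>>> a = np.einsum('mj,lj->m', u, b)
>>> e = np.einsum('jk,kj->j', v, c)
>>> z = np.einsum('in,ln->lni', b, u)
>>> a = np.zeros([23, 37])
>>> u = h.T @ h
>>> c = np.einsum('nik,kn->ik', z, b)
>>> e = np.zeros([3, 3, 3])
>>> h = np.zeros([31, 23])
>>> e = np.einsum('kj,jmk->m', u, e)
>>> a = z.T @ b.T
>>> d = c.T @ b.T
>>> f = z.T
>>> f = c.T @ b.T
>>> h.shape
(31, 23)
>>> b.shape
(31, 37)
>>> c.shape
(37, 31)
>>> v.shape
(37, 31)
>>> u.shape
(3, 3)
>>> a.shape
(31, 37, 31)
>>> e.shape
(3,)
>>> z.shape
(37, 37, 31)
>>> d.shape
(31, 31)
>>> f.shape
(31, 31)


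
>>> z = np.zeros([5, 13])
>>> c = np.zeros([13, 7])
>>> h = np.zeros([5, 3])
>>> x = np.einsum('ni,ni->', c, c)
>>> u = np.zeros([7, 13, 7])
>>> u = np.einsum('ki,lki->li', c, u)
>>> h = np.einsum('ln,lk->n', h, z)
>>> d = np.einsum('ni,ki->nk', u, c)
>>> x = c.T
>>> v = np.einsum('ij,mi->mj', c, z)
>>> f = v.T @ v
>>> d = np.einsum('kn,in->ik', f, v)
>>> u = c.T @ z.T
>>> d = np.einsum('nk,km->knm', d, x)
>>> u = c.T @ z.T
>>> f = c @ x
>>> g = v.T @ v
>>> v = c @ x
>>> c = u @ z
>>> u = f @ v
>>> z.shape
(5, 13)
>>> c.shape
(7, 13)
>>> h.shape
(3,)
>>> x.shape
(7, 13)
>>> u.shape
(13, 13)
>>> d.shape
(7, 5, 13)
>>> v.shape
(13, 13)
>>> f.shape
(13, 13)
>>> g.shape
(7, 7)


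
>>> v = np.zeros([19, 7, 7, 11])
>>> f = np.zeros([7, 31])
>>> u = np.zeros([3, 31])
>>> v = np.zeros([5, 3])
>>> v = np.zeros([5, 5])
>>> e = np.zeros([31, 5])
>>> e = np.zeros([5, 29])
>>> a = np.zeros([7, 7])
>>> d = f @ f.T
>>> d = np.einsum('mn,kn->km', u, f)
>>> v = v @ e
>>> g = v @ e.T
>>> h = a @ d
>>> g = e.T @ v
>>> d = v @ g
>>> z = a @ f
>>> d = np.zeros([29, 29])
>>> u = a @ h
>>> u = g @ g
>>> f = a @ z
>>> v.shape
(5, 29)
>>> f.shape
(7, 31)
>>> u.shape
(29, 29)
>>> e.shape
(5, 29)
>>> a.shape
(7, 7)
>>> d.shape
(29, 29)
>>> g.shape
(29, 29)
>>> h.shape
(7, 3)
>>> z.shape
(7, 31)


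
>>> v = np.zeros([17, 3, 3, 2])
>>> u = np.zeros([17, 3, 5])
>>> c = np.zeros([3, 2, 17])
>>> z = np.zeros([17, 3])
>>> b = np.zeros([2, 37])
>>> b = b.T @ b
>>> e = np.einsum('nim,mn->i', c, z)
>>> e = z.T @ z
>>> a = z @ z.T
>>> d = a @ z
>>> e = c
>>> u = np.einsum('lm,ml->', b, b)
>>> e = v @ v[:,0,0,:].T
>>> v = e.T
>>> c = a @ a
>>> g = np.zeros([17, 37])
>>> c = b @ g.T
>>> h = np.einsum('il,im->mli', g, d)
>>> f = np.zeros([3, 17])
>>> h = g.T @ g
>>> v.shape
(17, 3, 3, 17)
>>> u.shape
()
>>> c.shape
(37, 17)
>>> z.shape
(17, 3)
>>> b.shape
(37, 37)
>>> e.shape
(17, 3, 3, 17)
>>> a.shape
(17, 17)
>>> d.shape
(17, 3)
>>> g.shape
(17, 37)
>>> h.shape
(37, 37)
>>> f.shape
(3, 17)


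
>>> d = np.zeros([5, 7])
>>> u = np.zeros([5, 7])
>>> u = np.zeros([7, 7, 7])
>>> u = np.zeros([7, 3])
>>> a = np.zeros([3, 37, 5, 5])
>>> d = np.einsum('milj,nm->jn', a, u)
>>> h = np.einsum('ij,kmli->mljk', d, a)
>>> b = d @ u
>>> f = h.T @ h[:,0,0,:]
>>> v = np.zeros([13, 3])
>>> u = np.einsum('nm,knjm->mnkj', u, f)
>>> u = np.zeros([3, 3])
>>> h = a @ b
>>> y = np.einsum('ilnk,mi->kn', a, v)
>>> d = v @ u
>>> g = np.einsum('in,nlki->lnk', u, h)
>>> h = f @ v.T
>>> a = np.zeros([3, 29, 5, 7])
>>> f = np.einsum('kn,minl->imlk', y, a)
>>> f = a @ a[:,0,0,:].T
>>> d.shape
(13, 3)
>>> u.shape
(3, 3)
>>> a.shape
(3, 29, 5, 7)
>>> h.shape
(3, 7, 5, 13)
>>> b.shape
(5, 3)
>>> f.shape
(3, 29, 5, 3)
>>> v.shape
(13, 3)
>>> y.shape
(5, 5)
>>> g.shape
(37, 3, 5)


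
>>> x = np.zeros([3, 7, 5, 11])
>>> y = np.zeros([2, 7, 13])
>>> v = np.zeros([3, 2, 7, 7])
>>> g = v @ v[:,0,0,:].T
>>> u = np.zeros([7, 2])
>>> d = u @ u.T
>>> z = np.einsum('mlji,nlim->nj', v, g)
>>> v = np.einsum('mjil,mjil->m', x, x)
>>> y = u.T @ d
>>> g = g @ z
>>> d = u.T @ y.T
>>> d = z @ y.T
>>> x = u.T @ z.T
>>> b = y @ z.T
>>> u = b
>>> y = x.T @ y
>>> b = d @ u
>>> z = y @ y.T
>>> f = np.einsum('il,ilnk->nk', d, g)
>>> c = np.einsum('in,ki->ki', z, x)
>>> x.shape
(2, 3)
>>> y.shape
(3, 7)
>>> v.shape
(3,)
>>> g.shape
(3, 2, 7, 7)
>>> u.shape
(2, 3)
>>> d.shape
(3, 2)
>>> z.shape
(3, 3)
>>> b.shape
(3, 3)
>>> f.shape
(7, 7)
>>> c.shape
(2, 3)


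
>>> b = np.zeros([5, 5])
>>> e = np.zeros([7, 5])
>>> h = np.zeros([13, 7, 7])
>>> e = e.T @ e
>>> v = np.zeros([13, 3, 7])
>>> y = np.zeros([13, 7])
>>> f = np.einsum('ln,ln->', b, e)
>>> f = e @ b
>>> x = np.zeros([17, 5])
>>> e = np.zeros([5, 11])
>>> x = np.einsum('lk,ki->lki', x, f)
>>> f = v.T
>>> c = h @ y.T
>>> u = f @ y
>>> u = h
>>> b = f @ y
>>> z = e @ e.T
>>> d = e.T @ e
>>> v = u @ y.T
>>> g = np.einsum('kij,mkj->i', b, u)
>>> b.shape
(7, 3, 7)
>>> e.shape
(5, 11)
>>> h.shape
(13, 7, 7)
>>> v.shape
(13, 7, 13)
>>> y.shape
(13, 7)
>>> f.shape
(7, 3, 13)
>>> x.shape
(17, 5, 5)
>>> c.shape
(13, 7, 13)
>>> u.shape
(13, 7, 7)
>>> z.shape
(5, 5)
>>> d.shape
(11, 11)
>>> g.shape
(3,)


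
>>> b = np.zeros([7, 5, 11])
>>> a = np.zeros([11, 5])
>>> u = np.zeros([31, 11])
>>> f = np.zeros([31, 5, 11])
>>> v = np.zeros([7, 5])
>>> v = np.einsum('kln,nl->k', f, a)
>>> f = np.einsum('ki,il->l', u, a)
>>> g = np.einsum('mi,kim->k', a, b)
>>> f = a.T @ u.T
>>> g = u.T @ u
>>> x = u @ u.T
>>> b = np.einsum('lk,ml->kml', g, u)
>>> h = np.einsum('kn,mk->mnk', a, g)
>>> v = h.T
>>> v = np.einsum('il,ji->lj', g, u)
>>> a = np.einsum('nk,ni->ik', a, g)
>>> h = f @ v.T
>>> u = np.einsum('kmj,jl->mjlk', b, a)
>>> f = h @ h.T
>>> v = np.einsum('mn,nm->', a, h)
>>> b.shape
(11, 31, 11)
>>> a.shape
(11, 5)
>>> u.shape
(31, 11, 5, 11)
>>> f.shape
(5, 5)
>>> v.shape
()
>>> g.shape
(11, 11)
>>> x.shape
(31, 31)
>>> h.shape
(5, 11)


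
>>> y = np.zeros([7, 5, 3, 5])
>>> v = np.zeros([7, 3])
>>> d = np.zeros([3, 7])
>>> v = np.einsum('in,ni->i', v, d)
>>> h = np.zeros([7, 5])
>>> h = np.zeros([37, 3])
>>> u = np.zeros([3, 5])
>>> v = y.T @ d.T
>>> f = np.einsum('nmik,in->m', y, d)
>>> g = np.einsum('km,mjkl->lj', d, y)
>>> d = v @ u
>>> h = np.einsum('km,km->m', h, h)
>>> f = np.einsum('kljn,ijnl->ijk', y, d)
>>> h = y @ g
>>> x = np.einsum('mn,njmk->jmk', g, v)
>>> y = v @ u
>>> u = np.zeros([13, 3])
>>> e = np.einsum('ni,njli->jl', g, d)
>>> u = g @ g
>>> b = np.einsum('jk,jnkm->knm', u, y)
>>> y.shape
(5, 3, 5, 5)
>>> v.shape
(5, 3, 5, 3)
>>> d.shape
(5, 3, 5, 5)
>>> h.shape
(7, 5, 3, 5)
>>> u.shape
(5, 5)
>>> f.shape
(5, 3, 7)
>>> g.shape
(5, 5)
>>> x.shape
(3, 5, 3)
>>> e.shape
(3, 5)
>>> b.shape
(5, 3, 5)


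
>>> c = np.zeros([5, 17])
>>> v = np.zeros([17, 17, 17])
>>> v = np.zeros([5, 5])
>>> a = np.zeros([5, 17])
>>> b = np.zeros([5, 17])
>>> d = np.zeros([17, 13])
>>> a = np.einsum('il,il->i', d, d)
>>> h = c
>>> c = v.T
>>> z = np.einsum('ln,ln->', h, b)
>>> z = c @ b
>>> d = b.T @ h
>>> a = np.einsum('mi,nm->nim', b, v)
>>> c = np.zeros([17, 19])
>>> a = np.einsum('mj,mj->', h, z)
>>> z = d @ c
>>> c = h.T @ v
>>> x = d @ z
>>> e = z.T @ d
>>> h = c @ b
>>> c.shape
(17, 5)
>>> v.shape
(5, 5)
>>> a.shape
()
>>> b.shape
(5, 17)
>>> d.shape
(17, 17)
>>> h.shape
(17, 17)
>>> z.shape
(17, 19)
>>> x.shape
(17, 19)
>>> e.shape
(19, 17)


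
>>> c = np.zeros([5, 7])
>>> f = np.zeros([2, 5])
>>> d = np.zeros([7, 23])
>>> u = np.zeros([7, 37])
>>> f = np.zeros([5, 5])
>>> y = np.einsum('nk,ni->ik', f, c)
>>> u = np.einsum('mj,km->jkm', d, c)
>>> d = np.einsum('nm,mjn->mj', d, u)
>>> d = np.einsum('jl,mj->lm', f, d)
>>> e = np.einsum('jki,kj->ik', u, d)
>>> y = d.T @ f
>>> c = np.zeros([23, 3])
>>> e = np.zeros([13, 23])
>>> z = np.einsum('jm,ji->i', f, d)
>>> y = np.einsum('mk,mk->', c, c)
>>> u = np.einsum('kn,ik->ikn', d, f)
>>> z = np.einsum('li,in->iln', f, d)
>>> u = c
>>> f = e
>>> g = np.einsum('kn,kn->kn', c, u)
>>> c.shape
(23, 3)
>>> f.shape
(13, 23)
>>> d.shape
(5, 23)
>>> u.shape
(23, 3)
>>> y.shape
()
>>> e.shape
(13, 23)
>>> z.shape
(5, 5, 23)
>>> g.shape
(23, 3)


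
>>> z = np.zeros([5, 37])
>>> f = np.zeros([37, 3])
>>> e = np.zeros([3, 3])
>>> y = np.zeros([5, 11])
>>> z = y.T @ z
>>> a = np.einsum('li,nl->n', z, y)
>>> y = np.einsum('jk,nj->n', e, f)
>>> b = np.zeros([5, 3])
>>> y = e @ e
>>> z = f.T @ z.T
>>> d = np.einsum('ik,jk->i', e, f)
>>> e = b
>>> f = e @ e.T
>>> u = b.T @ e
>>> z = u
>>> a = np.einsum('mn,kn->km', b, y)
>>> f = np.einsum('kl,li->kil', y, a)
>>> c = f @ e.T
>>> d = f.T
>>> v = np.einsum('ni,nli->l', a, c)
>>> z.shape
(3, 3)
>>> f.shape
(3, 5, 3)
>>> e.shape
(5, 3)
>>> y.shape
(3, 3)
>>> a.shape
(3, 5)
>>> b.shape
(5, 3)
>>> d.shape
(3, 5, 3)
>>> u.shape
(3, 3)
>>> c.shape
(3, 5, 5)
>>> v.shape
(5,)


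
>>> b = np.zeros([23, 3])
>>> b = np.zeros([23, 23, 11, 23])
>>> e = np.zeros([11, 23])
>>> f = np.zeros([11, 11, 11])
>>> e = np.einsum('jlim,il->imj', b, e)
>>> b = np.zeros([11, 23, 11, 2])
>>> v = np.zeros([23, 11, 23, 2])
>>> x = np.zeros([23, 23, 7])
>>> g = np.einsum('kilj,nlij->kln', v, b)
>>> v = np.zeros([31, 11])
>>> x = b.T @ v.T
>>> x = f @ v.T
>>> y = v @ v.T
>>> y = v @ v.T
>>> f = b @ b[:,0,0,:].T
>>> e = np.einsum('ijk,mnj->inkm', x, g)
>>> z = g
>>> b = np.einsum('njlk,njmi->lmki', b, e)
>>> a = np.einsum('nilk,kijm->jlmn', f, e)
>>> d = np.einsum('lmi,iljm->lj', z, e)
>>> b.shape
(11, 31, 2, 23)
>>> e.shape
(11, 23, 31, 23)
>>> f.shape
(11, 23, 11, 11)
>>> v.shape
(31, 11)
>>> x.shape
(11, 11, 31)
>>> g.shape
(23, 23, 11)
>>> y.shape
(31, 31)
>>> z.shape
(23, 23, 11)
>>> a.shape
(31, 11, 23, 11)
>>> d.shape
(23, 31)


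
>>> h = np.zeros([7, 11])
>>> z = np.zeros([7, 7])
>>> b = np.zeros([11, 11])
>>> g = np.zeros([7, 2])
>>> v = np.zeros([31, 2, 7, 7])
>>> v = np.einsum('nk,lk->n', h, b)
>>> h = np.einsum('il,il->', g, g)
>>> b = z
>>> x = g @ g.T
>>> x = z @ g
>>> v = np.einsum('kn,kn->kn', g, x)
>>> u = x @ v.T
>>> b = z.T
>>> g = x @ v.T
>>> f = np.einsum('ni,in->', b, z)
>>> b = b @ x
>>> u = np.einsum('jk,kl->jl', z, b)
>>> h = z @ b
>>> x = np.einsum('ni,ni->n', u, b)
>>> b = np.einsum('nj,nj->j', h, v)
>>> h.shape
(7, 2)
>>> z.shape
(7, 7)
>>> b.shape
(2,)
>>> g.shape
(7, 7)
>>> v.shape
(7, 2)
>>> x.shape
(7,)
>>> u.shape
(7, 2)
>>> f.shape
()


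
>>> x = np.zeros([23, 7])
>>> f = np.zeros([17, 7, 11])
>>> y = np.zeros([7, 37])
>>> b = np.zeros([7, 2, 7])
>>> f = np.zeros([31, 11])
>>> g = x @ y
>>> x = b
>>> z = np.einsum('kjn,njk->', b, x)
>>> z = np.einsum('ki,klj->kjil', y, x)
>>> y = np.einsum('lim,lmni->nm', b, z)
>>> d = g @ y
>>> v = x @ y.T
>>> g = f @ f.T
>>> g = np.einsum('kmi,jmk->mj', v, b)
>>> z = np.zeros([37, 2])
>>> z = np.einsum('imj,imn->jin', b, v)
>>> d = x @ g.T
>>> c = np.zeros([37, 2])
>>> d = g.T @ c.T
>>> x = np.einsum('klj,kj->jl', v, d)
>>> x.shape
(37, 2)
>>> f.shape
(31, 11)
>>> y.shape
(37, 7)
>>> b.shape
(7, 2, 7)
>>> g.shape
(2, 7)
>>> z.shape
(7, 7, 37)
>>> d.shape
(7, 37)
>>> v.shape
(7, 2, 37)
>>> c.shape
(37, 2)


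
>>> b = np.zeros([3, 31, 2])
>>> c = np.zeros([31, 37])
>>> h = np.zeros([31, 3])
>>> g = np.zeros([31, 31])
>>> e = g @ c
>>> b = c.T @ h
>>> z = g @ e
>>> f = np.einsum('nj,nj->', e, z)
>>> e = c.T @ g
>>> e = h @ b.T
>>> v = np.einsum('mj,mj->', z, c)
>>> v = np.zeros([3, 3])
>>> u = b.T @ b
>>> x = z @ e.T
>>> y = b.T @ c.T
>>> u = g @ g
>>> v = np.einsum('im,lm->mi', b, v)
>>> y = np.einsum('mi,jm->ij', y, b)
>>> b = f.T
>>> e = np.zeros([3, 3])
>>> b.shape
()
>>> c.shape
(31, 37)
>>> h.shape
(31, 3)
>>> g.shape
(31, 31)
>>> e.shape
(3, 3)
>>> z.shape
(31, 37)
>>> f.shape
()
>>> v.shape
(3, 37)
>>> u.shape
(31, 31)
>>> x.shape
(31, 31)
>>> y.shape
(31, 37)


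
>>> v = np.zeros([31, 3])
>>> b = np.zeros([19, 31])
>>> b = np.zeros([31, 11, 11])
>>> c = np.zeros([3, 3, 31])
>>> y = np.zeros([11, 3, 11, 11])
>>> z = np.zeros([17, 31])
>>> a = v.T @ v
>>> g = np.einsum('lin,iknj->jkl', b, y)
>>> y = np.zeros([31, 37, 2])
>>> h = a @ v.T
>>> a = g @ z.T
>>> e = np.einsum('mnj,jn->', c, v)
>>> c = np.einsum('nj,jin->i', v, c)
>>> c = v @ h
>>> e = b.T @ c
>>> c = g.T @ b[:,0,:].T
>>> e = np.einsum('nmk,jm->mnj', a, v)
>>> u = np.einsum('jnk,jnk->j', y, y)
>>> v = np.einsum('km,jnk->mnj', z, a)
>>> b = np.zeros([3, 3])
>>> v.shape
(31, 3, 11)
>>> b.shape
(3, 3)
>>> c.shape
(31, 3, 31)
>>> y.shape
(31, 37, 2)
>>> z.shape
(17, 31)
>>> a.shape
(11, 3, 17)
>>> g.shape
(11, 3, 31)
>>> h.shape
(3, 31)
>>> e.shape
(3, 11, 31)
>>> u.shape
(31,)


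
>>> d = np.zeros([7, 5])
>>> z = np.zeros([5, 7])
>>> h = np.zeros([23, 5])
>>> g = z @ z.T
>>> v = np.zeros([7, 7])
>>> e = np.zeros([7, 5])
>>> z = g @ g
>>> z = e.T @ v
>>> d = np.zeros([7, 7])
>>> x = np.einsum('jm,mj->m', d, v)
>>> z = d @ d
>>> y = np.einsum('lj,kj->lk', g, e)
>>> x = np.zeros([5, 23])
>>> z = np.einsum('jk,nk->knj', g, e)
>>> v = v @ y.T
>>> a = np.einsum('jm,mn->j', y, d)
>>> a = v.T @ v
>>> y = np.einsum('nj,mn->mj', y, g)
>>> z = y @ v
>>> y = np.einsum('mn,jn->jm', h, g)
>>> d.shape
(7, 7)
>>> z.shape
(5, 5)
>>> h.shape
(23, 5)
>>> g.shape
(5, 5)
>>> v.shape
(7, 5)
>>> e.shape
(7, 5)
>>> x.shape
(5, 23)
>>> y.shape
(5, 23)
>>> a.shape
(5, 5)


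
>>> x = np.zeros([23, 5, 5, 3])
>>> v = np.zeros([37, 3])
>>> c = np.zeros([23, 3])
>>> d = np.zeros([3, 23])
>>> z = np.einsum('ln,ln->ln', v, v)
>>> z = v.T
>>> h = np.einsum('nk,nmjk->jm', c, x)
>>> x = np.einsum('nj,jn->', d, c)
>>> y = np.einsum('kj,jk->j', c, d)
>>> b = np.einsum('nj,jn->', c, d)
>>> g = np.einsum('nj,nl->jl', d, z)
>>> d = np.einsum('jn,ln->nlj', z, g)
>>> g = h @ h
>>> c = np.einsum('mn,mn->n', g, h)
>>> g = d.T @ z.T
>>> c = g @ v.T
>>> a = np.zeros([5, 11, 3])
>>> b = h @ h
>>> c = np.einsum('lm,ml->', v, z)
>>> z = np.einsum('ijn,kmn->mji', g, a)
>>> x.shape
()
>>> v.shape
(37, 3)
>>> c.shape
()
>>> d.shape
(37, 23, 3)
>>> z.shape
(11, 23, 3)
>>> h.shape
(5, 5)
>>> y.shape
(3,)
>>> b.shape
(5, 5)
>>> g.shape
(3, 23, 3)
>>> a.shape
(5, 11, 3)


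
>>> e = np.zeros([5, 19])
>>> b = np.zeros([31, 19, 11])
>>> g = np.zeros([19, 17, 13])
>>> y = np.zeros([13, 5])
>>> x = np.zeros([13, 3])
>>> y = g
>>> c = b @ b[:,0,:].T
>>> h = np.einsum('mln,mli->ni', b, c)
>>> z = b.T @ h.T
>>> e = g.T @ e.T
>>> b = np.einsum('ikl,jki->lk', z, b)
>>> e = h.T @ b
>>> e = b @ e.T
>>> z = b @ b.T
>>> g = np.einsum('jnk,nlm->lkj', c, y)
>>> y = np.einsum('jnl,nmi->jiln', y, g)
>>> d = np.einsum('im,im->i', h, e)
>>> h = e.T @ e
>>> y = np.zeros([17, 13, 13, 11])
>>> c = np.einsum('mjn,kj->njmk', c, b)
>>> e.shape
(11, 31)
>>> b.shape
(11, 19)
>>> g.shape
(17, 31, 31)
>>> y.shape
(17, 13, 13, 11)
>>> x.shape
(13, 3)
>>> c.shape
(31, 19, 31, 11)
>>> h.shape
(31, 31)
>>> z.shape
(11, 11)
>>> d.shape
(11,)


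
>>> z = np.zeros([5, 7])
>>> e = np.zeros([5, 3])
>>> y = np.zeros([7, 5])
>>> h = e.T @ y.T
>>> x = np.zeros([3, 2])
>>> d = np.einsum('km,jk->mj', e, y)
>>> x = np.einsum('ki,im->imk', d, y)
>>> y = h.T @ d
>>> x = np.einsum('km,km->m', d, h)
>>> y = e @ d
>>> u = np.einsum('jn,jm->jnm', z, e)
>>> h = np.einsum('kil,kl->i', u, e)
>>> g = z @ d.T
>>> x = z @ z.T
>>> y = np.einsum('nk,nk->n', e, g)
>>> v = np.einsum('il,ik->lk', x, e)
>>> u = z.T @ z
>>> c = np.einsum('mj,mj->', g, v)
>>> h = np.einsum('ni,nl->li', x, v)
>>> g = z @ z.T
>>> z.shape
(5, 7)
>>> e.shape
(5, 3)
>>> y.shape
(5,)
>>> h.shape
(3, 5)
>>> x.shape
(5, 5)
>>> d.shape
(3, 7)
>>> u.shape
(7, 7)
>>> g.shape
(5, 5)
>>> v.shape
(5, 3)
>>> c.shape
()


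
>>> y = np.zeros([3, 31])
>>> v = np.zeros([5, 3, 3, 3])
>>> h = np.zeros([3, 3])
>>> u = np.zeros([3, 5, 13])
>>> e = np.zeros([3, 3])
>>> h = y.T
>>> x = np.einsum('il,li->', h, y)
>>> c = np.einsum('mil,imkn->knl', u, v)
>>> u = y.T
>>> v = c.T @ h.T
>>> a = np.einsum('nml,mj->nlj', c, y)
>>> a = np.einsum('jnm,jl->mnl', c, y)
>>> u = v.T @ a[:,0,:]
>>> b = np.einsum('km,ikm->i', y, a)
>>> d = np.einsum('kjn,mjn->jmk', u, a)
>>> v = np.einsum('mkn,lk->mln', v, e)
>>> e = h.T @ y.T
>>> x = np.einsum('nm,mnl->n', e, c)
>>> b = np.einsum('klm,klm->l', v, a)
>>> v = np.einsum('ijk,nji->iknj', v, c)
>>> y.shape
(3, 31)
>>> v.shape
(13, 31, 3, 3)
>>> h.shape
(31, 3)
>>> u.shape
(31, 3, 31)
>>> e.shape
(3, 3)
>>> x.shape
(3,)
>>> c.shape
(3, 3, 13)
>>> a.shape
(13, 3, 31)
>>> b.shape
(3,)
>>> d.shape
(3, 13, 31)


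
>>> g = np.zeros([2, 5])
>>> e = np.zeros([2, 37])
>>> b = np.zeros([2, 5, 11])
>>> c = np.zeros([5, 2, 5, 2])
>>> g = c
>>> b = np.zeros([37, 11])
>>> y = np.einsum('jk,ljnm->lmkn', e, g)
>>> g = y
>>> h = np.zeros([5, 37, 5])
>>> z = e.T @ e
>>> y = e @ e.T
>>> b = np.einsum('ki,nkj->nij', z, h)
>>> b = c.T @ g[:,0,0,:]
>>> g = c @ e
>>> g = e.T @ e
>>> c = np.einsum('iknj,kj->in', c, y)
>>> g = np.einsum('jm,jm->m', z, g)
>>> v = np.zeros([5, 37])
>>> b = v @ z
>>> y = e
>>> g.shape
(37,)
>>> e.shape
(2, 37)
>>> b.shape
(5, 37)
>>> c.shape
(5, 5)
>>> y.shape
(2, 37)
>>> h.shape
(5, 37, 5)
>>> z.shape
(37, 37)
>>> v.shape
(5, 37)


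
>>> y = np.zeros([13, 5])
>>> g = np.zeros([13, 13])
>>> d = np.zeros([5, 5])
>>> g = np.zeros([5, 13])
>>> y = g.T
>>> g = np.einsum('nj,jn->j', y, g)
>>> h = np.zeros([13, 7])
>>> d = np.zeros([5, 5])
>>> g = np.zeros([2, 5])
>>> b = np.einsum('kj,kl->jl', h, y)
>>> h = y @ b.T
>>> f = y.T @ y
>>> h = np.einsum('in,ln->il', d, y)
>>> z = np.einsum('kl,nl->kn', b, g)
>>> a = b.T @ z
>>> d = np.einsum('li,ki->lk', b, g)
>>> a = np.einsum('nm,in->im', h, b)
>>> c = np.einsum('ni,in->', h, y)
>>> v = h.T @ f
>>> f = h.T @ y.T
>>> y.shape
(13, 5)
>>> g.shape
(2, 5)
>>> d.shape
(7, 2)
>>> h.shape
(5, 13)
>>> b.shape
(7, 5)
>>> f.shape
(13, 13)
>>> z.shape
(7, 2)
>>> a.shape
(7, 13)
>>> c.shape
()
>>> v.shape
(13, 5)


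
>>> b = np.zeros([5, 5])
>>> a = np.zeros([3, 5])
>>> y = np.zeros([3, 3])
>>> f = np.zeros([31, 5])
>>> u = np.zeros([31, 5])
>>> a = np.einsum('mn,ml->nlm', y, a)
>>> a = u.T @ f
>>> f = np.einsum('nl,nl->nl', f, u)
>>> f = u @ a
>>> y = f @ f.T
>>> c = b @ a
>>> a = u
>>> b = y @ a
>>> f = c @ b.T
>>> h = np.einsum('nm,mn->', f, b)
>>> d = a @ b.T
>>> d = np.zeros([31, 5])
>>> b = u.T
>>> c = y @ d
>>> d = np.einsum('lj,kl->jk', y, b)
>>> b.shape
(5, 31)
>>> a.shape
(31, 5)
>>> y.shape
(31, 31)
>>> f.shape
(5, 31)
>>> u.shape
(31, 5)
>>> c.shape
(31, 5)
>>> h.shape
()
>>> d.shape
(31, 5)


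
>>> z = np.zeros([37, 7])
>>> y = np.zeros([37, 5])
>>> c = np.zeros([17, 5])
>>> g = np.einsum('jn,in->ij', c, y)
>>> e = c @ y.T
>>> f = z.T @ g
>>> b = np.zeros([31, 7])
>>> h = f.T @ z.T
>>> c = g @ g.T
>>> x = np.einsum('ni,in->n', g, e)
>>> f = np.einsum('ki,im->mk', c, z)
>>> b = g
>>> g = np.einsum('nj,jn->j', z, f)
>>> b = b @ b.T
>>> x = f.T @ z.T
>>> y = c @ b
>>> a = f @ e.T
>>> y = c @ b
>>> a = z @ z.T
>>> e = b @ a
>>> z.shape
(37, 7)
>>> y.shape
(37, 37)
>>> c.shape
(37, 37)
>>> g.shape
(7,)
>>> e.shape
(37, 37)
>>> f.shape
(7, 37)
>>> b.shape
(37, 37)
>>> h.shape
(17, 37)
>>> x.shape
(37, 37)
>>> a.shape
(37, 37)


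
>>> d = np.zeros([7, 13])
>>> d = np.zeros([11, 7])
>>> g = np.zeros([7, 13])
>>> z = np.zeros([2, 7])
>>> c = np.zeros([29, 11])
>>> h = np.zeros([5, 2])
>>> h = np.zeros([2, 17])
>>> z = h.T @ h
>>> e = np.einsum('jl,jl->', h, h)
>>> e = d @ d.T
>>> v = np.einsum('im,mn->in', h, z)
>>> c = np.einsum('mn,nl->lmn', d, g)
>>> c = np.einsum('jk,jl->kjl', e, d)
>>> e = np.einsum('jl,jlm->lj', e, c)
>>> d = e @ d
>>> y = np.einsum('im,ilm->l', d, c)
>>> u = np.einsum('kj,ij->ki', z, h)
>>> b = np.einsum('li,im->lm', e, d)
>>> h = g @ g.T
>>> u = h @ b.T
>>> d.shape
(11, 7)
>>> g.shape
(7, 13)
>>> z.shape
(17, 17)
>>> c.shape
(11, 11, 7)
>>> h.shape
(7, 7)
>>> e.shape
(11, 11)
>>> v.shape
(2, 17)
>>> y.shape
(11,)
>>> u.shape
(7, 11)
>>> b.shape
(11, 7)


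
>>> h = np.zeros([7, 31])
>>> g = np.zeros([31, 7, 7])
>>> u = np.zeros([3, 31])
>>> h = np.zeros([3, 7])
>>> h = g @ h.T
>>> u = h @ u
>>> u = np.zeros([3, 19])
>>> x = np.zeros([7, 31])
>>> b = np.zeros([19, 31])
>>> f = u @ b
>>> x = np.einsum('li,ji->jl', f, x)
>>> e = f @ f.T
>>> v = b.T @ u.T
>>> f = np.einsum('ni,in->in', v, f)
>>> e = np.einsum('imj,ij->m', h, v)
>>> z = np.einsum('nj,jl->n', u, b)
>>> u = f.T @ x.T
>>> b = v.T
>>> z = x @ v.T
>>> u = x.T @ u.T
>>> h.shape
(31, 7, 3)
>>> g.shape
(31, 7, 7)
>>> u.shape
(3, 31)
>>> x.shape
(7, 3)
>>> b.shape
(3, 31)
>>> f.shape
(3, 31)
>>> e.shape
(7,)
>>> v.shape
(31, 3)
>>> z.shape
(7, 31)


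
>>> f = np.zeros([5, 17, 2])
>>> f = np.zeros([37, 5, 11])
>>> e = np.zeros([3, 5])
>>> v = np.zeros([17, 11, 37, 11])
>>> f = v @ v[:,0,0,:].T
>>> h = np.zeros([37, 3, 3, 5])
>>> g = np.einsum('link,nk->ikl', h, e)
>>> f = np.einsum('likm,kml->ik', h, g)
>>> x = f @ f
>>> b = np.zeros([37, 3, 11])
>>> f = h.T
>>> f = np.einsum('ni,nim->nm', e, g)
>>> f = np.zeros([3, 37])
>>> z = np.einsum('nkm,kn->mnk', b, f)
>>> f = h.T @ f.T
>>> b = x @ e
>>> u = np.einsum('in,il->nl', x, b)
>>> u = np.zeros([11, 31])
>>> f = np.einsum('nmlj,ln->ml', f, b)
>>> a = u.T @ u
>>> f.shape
(3, 3)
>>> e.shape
(3, 5)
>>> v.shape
(17, 11, 37, 11)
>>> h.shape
(37, 3, 3, 5)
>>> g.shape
(3, 5, 37)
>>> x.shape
(3, 3)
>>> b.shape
(3, 5)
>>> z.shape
(11, 37, 3)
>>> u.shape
(11, 31)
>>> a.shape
(31, 31)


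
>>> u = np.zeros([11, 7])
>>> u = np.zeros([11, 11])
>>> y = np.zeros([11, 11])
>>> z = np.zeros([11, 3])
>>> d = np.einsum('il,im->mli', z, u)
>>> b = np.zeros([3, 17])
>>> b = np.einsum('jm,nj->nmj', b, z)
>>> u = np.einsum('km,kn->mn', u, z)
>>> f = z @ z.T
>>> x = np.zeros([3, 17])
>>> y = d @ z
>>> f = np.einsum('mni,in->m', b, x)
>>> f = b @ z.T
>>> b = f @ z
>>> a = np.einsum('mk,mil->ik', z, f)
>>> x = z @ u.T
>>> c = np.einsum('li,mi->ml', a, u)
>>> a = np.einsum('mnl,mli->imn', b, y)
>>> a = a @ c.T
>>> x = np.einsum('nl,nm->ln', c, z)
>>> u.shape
(11, 3)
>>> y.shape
(11, 3, 3)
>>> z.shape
(11, 3)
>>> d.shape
(11, 3, 11)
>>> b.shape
(11, 17, 3)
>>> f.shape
(11, 17, 11)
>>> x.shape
(17, 11)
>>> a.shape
(3, 11, 11)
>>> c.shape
(11, 17)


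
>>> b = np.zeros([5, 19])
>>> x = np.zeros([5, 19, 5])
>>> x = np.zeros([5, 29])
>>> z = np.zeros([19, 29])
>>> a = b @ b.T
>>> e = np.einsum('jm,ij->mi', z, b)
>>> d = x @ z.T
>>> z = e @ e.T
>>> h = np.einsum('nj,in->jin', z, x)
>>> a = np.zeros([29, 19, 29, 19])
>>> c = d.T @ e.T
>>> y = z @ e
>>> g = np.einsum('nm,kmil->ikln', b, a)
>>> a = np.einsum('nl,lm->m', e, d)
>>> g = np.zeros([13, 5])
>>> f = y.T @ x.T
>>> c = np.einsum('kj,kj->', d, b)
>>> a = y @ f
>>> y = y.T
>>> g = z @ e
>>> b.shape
(5, 19)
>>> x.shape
(5, 29)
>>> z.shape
(29, 29)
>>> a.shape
(29, 5)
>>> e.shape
(29, 5)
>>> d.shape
(5, 19)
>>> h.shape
(29, 5, 29)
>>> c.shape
()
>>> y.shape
(5, 29)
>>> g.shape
(29, 5)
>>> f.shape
(5, 5)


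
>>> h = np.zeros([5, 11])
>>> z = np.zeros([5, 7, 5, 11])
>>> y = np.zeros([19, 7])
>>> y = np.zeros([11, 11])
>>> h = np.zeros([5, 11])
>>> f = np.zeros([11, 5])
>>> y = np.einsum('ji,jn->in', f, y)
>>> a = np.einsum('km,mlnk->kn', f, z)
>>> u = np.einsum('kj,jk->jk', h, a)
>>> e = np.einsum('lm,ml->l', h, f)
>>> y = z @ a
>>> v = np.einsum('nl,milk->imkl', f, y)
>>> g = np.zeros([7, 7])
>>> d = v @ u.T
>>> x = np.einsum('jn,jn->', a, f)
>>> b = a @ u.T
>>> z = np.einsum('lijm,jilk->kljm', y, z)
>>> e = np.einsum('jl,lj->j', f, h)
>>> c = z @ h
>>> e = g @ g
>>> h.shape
(5, 11)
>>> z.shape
(11, 5, 5, 5)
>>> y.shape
(5, 7, 5, 5)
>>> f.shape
(11, 5)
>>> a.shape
(11, 5)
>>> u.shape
(11, 5)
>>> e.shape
(7, 7)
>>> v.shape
(7, 5, 5, 5)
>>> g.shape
(7, 7)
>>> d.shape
(7, 5, 5, 11)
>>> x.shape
()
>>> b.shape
(11, 11)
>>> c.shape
(11, 5, 5, 11)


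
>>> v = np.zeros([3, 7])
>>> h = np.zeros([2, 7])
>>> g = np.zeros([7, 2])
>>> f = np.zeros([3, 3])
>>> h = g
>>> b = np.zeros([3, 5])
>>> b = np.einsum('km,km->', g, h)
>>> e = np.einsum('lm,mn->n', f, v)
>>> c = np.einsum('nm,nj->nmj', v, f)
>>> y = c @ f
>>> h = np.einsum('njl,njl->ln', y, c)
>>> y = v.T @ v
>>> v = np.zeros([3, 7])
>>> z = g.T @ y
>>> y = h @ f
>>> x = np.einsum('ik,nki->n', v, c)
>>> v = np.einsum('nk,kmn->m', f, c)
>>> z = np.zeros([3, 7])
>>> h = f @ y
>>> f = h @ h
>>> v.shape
(7,)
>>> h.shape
(3, 3)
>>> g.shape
(7, 2)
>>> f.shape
(3, 3)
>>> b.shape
()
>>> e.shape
(7,)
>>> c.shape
(3, 7, 3)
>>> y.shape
(3, 3)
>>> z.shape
(3, 7)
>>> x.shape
(3,)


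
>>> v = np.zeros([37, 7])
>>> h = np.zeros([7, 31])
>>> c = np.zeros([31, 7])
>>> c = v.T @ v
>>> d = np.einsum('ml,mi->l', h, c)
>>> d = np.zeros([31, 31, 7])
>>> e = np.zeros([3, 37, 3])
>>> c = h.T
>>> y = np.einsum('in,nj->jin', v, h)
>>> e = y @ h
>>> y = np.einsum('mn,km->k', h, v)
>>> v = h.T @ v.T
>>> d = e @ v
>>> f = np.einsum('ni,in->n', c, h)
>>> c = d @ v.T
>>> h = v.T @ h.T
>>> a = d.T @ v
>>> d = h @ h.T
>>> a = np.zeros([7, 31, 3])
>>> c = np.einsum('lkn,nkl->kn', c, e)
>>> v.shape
(31, 37)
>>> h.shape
(37, 7)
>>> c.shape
(37, 31)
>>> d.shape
(37, 37)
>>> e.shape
(31, 37, 31)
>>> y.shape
(37,)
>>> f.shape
(31,)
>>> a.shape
(7, 31, 3)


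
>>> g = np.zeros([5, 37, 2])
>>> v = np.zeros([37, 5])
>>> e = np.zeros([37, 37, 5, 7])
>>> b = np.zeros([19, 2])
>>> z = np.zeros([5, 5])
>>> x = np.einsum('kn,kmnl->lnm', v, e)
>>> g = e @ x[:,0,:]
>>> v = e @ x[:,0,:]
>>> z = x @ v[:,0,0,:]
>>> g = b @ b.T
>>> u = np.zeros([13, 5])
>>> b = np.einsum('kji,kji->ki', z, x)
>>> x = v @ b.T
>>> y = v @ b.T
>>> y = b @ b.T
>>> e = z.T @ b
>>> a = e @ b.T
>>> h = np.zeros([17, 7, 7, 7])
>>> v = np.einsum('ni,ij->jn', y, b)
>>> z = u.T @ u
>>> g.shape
(19, 19)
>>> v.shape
(37, 7)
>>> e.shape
(37, 5, 37)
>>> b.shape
(7, 37)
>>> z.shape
(5, 5)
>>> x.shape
(37, 37, 5, 7)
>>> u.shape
(13, 5)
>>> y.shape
(7, 7)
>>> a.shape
(37, 5, 7)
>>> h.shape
(17, 7, 7, 7)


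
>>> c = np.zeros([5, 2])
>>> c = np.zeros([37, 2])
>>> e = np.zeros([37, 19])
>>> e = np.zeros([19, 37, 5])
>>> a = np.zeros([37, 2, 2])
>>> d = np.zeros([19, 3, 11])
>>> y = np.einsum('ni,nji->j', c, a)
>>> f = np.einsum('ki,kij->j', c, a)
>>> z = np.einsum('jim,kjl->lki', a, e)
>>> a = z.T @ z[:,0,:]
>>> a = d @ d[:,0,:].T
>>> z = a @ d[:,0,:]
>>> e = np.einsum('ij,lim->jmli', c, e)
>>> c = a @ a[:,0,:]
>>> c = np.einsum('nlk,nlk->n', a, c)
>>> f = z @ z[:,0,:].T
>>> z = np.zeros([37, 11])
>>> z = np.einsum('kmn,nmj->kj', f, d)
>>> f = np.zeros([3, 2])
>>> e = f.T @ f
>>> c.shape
(19,)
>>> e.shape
(2, 2)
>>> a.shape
(19, 3, 19)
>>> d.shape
(19, 3, 11)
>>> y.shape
(2,)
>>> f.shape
(3, 2)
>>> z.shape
(19, 11)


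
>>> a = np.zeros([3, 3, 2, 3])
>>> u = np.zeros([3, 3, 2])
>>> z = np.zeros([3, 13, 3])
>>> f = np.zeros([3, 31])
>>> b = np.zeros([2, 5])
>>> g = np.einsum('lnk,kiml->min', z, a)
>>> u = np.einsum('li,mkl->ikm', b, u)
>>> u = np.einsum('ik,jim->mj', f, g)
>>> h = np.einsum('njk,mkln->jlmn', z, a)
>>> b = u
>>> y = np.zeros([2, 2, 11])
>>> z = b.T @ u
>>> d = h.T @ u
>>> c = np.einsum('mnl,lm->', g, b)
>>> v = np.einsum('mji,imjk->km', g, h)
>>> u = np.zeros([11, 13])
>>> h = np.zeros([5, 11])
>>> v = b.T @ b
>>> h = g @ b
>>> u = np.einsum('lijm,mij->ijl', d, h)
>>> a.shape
(3, 3, 2, 3)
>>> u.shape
(3, 2, 3)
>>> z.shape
(2, 2)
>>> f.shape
(3, 31)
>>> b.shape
(13, 2)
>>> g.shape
(2, 3, 13)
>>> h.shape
(2, 3, 2)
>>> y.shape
(2, 2, 11)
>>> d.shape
(3, 3, 2, 2)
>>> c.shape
()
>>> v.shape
(2, 2)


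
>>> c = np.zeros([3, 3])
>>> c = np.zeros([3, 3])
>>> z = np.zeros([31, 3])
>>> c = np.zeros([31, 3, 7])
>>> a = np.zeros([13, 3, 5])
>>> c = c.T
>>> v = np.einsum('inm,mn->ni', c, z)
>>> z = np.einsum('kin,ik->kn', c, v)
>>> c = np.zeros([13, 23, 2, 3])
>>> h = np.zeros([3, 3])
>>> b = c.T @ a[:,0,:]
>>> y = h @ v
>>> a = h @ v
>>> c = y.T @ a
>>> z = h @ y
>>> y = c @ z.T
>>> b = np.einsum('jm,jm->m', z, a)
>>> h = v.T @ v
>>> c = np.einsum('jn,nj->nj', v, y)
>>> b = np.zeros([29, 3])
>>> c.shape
(7, 3)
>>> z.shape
(3, 7)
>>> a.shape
(3, 7)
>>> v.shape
(3, 7)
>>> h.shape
(7, 7)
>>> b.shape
(29, 3)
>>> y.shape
(7, 3)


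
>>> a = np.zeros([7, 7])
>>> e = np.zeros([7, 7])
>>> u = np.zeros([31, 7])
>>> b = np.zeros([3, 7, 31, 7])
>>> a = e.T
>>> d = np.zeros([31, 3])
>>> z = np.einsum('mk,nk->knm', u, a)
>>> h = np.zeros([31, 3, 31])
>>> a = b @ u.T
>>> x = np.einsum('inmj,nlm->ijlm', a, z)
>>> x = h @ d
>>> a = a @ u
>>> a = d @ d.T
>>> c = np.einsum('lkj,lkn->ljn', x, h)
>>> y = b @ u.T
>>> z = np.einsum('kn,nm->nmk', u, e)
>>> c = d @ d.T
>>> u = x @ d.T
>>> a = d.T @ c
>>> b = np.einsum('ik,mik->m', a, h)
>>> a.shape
(3, 31)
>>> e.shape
(7, 7)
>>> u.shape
(31, 3, 31)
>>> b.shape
(31,)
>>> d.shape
(31, 3)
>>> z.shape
(7, 7, 31)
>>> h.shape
(31, 3, 31)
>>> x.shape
(31, 3, 3)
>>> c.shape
(31, 31)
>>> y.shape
(3, 7, 31, 31)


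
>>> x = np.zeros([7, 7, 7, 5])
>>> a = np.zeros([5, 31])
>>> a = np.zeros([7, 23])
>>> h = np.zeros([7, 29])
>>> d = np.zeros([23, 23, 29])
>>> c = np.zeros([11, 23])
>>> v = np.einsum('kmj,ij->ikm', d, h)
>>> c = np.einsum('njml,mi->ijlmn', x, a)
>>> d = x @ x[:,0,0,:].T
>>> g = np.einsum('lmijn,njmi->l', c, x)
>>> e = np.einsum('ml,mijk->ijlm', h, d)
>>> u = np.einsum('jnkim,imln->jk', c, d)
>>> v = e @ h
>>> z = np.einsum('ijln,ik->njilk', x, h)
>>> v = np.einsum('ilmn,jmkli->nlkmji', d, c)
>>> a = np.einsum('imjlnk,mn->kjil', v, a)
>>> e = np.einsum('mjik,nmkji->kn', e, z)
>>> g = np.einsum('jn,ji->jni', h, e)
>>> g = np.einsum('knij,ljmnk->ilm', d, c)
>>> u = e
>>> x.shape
(7, 7, 7, 5)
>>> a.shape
(7, 5, 7, 7)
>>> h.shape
(7, 29)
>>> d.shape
(7, 7, 7, 7)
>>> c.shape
(23, 7, 5, 7, 7)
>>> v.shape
(7, 7, 5, 7, 23, 7)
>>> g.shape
(7, 23, 5)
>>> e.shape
(7, 5)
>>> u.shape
(7, 5)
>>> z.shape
(5, 7, 7, 7, 29)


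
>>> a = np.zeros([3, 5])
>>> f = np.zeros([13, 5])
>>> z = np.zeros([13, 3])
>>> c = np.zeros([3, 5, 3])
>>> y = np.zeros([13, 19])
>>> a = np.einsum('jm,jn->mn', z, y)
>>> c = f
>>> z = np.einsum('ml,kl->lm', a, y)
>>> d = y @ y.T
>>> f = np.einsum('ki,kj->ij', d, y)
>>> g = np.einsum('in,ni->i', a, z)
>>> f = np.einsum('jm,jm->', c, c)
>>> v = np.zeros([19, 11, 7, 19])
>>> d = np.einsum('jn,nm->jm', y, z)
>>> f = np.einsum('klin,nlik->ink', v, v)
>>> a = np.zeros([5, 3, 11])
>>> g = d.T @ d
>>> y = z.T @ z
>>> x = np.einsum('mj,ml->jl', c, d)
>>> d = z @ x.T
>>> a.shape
(5, 3, 11)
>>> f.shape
(7, 19, 19)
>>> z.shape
(19, 3)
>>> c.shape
(13, 5)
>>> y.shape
(3, 3)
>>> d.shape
(19, 5)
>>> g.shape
(3, 3)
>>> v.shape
(19, 11, 7, 19)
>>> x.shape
(5, 3)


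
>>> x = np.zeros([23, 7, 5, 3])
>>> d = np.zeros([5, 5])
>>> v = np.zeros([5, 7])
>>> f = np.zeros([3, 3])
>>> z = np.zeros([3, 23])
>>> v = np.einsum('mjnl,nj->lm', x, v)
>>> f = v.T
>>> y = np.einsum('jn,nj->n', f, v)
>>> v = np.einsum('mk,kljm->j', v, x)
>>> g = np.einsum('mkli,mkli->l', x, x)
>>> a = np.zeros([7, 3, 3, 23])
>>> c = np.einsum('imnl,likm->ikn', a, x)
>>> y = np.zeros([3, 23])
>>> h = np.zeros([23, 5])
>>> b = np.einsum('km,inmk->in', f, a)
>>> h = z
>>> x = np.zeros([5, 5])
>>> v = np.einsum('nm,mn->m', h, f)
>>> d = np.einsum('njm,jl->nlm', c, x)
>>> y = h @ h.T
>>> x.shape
(5, 5)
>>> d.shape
(7, 5, 3)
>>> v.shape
(23,)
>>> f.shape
(23, 3)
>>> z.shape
(3, 23)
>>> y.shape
(3, 3)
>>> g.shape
(5,)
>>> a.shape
(7, 3, 3, 23)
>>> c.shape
(7, 5, 3)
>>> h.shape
(3, 23)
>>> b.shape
(7, 3)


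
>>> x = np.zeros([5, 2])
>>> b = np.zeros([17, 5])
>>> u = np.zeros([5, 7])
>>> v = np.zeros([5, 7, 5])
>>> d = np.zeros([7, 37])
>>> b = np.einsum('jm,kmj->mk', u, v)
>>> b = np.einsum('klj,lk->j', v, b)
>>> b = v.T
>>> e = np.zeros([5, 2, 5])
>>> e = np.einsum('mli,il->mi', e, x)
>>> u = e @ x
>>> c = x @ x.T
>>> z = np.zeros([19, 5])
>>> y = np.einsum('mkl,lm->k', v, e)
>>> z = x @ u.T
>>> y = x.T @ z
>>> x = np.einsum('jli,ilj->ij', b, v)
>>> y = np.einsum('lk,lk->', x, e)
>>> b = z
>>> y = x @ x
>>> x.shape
(5, 5)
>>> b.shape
(5, 5)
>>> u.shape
(5, 2)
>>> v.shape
(5, 7, 5)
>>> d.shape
(7, 37)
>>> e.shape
(5, 5)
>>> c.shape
(5, 5)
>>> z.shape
(5, 5)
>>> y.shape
(5, 5)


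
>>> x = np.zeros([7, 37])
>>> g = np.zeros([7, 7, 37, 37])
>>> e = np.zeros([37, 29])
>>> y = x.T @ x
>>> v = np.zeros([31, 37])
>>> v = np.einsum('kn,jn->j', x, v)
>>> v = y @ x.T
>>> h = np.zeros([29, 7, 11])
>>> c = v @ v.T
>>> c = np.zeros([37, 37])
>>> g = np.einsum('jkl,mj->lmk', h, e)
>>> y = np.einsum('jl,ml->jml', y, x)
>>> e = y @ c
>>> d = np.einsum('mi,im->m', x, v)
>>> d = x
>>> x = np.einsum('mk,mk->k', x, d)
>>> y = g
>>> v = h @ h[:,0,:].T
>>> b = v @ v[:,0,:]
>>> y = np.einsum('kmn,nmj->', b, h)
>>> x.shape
(37,)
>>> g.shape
(11, 37, 7)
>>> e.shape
(37, 7, 37)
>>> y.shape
()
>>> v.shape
(29, 7, 29)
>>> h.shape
(29, 7, 11)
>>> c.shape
(37, 37)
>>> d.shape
(7, 37)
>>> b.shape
(29, 7, 29)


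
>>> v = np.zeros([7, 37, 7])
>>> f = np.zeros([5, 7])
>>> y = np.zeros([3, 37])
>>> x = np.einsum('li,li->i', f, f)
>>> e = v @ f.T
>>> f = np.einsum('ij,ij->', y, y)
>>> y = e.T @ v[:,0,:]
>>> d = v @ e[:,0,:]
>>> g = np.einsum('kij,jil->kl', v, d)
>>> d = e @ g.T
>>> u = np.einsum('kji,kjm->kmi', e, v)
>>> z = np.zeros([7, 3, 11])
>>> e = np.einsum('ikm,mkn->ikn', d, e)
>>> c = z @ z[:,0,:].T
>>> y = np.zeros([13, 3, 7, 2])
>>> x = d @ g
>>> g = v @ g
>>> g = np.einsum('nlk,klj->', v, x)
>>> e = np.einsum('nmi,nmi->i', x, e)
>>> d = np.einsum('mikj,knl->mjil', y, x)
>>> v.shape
(7, 37, 7)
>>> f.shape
()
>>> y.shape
(13, 3, 7, 2)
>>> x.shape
(7, 37, 5)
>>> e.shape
(5,)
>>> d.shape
(13, 2, 3, 5)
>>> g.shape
()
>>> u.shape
(7, 7, 5)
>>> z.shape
(7, 3, 11)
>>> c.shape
(7, 3, 7)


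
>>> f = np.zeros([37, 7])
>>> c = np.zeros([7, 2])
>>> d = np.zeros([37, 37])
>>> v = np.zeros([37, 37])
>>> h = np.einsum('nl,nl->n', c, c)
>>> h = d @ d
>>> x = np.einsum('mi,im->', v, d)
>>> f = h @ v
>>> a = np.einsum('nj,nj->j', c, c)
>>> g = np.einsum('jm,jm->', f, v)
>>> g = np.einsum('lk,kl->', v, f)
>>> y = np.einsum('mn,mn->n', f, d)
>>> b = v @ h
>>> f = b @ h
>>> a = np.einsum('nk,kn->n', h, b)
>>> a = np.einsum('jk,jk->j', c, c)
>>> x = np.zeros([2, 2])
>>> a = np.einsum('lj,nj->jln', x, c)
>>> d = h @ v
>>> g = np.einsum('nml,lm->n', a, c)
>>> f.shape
(37, 37)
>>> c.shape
(7, 2)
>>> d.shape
(37, 37)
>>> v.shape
(37, 37)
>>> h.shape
(37, 37)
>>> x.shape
(2, 2)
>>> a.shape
(2, 2, 7)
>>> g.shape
(2,)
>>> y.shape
(37,)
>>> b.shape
(37, 37)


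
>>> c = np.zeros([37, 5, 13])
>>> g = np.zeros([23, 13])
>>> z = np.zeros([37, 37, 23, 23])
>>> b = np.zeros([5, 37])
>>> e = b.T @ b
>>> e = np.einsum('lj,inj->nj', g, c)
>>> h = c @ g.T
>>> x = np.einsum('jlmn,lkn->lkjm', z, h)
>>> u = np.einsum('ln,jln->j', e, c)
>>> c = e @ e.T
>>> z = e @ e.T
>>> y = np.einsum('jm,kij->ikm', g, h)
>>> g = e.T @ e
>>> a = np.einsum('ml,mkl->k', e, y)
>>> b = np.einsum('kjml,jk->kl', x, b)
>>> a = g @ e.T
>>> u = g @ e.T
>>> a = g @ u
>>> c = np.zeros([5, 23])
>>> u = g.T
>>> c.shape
(5, 23)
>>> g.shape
(13, 13)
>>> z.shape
(5, 5)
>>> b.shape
(37, 23)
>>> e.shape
(5, 13)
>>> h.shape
(37, 5, 23)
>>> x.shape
(37, 5, 37, 23)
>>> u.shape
(13, 13)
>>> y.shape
(5, 37, 13)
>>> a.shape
(13, 5)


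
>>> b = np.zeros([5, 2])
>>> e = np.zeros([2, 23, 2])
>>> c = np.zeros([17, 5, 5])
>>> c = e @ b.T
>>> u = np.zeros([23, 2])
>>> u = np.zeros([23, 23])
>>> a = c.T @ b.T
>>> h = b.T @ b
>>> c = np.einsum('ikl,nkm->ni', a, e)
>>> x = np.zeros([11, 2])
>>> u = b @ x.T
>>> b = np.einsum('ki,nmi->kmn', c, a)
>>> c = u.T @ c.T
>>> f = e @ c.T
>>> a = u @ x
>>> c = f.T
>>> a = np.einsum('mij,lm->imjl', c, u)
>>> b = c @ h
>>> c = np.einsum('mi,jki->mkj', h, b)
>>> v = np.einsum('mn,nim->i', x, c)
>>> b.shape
(11, 23, 2)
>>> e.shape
(2, 23, 2)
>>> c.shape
(2, 23, 11)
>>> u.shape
(5, 11)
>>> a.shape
(23, 11, 2, 5)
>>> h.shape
(2, 2)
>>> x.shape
(11, 2)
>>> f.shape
(2, 23, 11)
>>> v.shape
(23,)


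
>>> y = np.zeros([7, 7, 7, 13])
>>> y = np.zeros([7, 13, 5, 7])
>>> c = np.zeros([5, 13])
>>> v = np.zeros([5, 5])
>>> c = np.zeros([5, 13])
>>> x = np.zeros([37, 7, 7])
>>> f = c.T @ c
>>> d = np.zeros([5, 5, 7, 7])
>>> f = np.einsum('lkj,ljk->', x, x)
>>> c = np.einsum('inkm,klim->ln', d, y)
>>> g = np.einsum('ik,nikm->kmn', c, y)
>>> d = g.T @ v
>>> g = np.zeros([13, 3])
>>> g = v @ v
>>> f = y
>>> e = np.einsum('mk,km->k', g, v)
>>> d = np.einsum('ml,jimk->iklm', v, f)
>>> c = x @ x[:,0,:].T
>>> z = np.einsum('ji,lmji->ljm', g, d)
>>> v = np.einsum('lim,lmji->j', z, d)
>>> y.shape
(7, 13, 5, 7)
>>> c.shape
(37, 7, 37)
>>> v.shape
(5,)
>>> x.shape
(37, 7, 7)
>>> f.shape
(7, 13, 5, 7)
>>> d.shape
(13, 7, 5, 5)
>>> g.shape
(5, 5)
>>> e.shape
(5,)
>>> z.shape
(13, 5, 7)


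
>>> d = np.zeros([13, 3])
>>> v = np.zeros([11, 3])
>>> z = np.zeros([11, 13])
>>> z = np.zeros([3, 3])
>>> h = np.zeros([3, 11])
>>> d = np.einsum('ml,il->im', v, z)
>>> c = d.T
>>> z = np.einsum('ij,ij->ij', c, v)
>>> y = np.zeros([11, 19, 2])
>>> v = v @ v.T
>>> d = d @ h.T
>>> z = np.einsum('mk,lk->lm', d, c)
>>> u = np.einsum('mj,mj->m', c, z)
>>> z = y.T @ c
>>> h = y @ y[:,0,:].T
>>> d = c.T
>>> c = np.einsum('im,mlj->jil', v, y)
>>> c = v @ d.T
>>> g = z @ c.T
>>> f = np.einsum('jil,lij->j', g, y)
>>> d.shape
(3, 11)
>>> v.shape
(11, 11)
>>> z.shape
(2, 19, 3)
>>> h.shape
(11, 19, 11)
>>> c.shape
(11, 3)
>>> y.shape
(11, 19, 2)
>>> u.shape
(11,)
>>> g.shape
(2, 19, 11)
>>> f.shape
(2,)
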